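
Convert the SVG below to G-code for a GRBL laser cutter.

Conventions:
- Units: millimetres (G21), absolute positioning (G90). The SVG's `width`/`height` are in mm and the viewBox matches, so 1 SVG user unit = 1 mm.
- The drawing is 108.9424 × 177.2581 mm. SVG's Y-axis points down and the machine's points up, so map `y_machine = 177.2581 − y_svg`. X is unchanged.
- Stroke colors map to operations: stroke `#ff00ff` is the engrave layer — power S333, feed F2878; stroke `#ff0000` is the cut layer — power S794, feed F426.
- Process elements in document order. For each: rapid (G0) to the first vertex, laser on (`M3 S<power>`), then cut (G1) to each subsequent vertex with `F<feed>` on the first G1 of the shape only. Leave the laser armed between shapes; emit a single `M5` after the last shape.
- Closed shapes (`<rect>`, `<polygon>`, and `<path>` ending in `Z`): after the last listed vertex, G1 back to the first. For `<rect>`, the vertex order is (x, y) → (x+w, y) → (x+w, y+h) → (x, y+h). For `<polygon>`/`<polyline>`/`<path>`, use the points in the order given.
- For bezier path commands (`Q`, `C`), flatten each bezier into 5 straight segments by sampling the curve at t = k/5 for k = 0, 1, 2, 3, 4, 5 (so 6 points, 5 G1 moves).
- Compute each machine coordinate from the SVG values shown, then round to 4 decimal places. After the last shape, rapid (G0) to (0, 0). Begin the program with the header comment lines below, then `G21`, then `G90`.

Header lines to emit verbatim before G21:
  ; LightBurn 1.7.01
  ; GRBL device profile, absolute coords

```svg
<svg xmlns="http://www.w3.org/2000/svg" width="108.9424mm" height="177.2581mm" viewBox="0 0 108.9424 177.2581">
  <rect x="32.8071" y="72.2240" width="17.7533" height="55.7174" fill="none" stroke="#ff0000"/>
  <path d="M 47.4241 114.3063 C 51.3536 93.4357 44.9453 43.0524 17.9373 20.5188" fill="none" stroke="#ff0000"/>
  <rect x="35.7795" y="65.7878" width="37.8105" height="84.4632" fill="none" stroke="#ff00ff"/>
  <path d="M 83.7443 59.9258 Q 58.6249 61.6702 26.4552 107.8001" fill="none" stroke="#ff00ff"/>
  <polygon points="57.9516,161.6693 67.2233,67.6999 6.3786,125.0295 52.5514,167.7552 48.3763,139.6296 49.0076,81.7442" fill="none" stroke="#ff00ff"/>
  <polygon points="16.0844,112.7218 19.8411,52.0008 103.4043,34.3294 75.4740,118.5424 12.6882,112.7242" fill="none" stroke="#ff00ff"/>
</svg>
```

; LightBurn 1.7.01
; GRBL device profile, absolute coords
G21
G90
G0 X32.8071 Y105.0341
M3 S794
G1 X50.5604 Y105.0341 F426
G1 X50.5604 Y49.3167
G1 X32.8071 Y49.3167
G1 X32.8071 Y105.0341
G0 X47.4241 Y62.9518
M3 S794
G1 X48.4592 Y78.5568 F426
G1 X46.5206 Y98.4914
G1 X41.1158 Y120.0023
G1 X31.7522 Y140.3361
G1 X17.9373 Y156.7393
G0 X35.7795 Y111.4703
M3 S333
G1 X73.5900 Y111.4703 F2878
G1 X73.5900 Y27.0071
G1 X35.7795 Y27.0071
G1 X35.7795 Y111.4703
G0 X83.7443 Y117.3323
M3 S333
G1 X73.4145 Y114.8591 F2878
G1 X62.5207 Y108.8351
G1 X51.0629 Y99.2602
G1 X39.0411 Y86.1345
G1 X26.4552 Y69.4580
G0 X57.9516 Y15.5888
M3 S333
G1 X67.2233 Y109.5582 F2878
G1 X6.3786 Y52.2286
G1 X52.5514 Y9.5029
G1 X48.3763 Y37.6285
G1 X49.0076 Y95.5139
G1 X57.9516 Y15.5888
G0 X16.0844 Y64.5363
M3 S333
G1 X19.8411 Y125.2573 F2878
G1 X103.4043 Y142.9287
G1 X75.4740 Y58.7157
G1 X12.6882 Y64.5339
G1 X16.0844 Y64.5363
M5
G0 X0.0000 Y0.0000

Since the viewBox matches the mm dimensions, user units are millimetres directly. The only transform is the Y-flip y_m = 177.2581 − y_svg.

Shape 1 is a rectangle drawn with `<rect>`. Its stroke #ff0000 means cut at S794, F426. After flipping Y the toolpath is (32.8071,105.0341) → (50.5604,105.0341) → (50.5604,49.3167) → (32.8071,49.3167) → (32.8071,105.0341), returning to the start.

Shape 2 is a cubic bezier drawn with `<path>`. Its stroke #ff0000 means cut at S794, F426. After flipping Y the toolpath is (47.4241,62.9518) → (48.4592,78.5568) → (46.5206,98.4914) → (41.1158,120.0023) → (31.7522,140.3361) → (17.9373,156.7393).

Shape 3 is a rectangle drawn with `<rect>`. Its stroke #ff00ff means engrave at S333, F2878. After flipping Y the toolpath is (35.7795,111.4703) → (73.5900,111.4703) → (73.5900,27.0071) → (35.7795,27.0071) → (35.7795,111.4703), returning to the start.

Shape 4 is a quadratic bezier drawn with `<path>`. Its stroke #ff00ff means engrave at S333, F2878. After flipping Y the toolpath is (83.7443,117.3323) → (73.4145,114.8591) → (62.5207,108.8351) → (51.0629,99.2602) → (39.0411,86.1345) → (26.4552,69.4580).

Shape 5 is a closed polygon drawn with `<polygon>`. Its stroke #ff00ff means engrave at S333, F2878. After flipping Y the toolpath is (57.9516,15.5888) → (67.2233,109.5582) → (6.3786,52.2286) → (52.5514,9.5029) → (48.3763,37.6285) → (49.0076,95.5139) → (57.9516,15.5888), returning to the start.

Shape 6 is a closed polygon drawn with `<polygon>`. Its stroke #ff00ff means engrave at S333, F2878. After flipping Y the toolpath is (16.0844,64.5363) → (19.8411,125.2573) → (103.4043,142.9287) → (75.4740,58.7157) → (12.6882,64.5339) → (16.0844,64.5363), returning to the start.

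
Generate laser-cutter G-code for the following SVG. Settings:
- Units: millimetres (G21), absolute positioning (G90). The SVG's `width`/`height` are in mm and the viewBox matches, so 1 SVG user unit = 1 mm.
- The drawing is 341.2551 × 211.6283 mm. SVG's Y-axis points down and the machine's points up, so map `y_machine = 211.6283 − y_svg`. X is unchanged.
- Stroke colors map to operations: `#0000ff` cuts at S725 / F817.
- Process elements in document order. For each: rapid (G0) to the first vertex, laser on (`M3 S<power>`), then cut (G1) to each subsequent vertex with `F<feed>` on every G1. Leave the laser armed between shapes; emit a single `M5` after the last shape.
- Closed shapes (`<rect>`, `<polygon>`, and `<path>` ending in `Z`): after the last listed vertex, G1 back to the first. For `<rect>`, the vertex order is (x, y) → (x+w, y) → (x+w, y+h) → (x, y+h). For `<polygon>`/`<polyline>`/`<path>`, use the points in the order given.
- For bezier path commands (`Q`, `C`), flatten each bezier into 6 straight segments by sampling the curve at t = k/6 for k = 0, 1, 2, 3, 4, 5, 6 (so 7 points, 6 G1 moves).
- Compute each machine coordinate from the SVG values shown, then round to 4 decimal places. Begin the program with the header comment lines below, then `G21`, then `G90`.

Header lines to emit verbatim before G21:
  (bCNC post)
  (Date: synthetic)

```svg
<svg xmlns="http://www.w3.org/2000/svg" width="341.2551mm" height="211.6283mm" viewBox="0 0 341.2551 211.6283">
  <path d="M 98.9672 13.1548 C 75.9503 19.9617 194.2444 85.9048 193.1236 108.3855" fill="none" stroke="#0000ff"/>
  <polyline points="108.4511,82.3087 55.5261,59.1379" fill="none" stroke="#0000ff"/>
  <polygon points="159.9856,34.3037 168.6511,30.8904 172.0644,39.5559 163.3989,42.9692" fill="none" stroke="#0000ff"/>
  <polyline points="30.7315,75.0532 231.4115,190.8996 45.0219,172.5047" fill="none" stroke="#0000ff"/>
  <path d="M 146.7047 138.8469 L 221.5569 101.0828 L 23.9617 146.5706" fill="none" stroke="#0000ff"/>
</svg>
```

(bCNC post)
(Date: synthetic)
G21
G90
G0 X98.9672 Y198.4735
M3 S725
G1 X98.0276 Y190.6170 F817
G1 X113.3975 Y175.7545 F817
G1 X137.8344 Y156.7358 F817
G1 X164.0959 Y136.4110 F817
G1 X184.9398 Y117.6300 F817
G1 X193.1236 Y103.2428 F817
G0 X108.4511 Y129.3196
M3 S725
G1 X55.5261 Y152.4904 F817
G0 X159.9856 Y177.3246
M3 S725
G1 X168.6511 Y180.7379 F817
G1 X172.0644 Y172.0724 F817
G1 X163.3989 Y168.6591 F817
G1 X159.9856 Y177.3246 F817
G0 X30.7315 Y136.5751
M3 S725
G1 X231.4115 Y20.7287 F817
G1 X45.0219 Y39.1236 F817
G0 X146.7047 Y72.7814
M3 S725
G1 X221.5569 Y110.5455 F817
G1 X23.9617 Y65.0577 F817
M5

viewBox `0 0 341.2551 211.6283` with mm width/height → 1 unit = 1 mm. Flip: y_m = 211.6283 − y_svg.

**Shape 1** — `<path>` cubic bezier, stroke `#0000ff` → cut (S725, F817). Control points (SVG): P0=(98.9672,13.1548), P1=(75.9503,19.9617), P2=(194.2444,85.9048), P3=(193.1236,108.3855); sampled at t=k/6. Machine vertices: (98.9672,198.4735) → (98.0276,190.6170) → (113.3975,175.7545) → (137.8344,156.7358) → (164.0959,136.4110) → (184.9398,117.6300) → (193.1236,103.2428). Open path.

**Shape 2** — `<polyline>` line segment, stroke `#0000ff` → cut (S725, F817). Machine vertices: (108.4511,129.3196) → (55.5261,152.4904). Open path.

**Shape 3** — `<polygon>` regular polygon, stroke `#0000ff` → cut (S725, F817). Machine vertices: (159.9856,177.3246) → (168.6511,180.7379) → (172.0644,172.0724) → (163.3989,168.6591) → (159.9856,177.3246). Closed: final G1 returns to the first vertex.

**Shape 4** — `<polyline>` open polyline, stroke `#0000ff` → cut (S725, F817). Machine vertices: (30.7315,136.5751) → (231.4115,20.7287) → (45.0219,39.1236). Open path.

**Shape 5** — `<path>` open polyline, stroke `#0000ff` → cut (S725, F817). Machine vertices: (146.7047,72.7814) → (221.5569,110.5455) → (23.9617,65.0577). Open path.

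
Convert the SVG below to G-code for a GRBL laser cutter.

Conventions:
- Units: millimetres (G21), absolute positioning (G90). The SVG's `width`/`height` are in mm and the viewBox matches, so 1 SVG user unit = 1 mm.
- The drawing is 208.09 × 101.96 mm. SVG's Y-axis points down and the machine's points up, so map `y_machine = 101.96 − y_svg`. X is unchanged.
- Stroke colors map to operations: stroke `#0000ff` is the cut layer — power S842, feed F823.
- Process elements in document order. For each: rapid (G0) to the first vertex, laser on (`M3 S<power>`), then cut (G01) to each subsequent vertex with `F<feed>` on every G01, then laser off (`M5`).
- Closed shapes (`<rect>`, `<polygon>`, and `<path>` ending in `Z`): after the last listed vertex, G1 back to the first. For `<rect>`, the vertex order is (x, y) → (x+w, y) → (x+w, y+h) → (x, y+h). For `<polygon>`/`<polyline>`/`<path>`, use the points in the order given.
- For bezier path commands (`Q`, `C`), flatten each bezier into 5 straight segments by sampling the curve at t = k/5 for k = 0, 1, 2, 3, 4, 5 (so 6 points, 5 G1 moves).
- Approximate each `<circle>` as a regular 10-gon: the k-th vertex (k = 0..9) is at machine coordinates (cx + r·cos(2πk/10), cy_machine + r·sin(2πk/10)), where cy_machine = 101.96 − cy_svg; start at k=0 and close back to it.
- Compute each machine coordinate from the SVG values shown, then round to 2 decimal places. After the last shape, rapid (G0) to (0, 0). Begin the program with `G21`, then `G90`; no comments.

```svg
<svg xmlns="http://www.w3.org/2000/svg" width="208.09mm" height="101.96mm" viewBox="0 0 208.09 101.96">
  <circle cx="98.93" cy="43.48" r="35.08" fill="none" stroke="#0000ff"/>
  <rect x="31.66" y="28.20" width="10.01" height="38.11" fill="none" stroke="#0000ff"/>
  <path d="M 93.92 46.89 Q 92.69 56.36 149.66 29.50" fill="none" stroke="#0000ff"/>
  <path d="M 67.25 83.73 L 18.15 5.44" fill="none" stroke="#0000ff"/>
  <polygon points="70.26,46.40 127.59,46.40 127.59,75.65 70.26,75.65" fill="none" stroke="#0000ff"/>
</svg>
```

G21
G90
G0 X134.01 Y58.48
M3 S842
G01 X127.31 Y79.10 F823
G01 X109.77 Y91.84 F823
G01 X88.09 Y91.84 F823
G01 X70.55 Y79.10 F823
G01 X63.85 Y58.48 F823
G01 X70.55 Y37.86 F823
G01 X88.09 Y25.12 F823
G01 X109.77 Y25.12 F823
G01 X127.31 Y37.86 F823
G01 X134.01 Y58.48 F823
M5
G0 X31.66 Y73.76
M3 S842
G01 X41.67 Y73.76 F823
G01 X41.67 Y35.65 F823
G01 X31.66 Y35.65 F823
G01 X31.66 Y73.76 F823
M5
G0 X93.92 Y55.07
M3 S842
G01 X95.76 Y52.74 F823
G01 X102.25 Y53.31 F823
G01 X113.40 Y56.78 F823
G01 X129.20 Y63.17 F823
G01 X149.66 Y72.46 F823
M5
G0 X67.25 Y18.23
M3 S842
G01 X18.15 Y96.52 F823
M5
G0 X70.26 Y55.56
M3 S842
G01 X127.59 Y55.56 F823
G01 X127.59 Y26.31 F823
G01 X70.26 Y26.31 F823
G01 X70.26 Y55.56 F823
M5
G0 X0.00 Y0.00

viewBox `0 0 208.09 101.96` with mm width/height → 1 unit = 1 mm. Flip: y_m = 101.96 − y_svg.

**Shape 1** — `<circle>` circle, stroke `#0000ff` → cut (S842, F823). Machine vertices: (134.01,58.48) → (127.31,79.10) → (109.77,91.84) → (88.09,91.84) → (70.55,79.10) → (63.85,58.48) → (70.55,37.86) → (88.09,25.12) → (109.77,25.12) → (127.31,37.86) → (134.01,58.48). Closed: final G1 returns to the first vertex.

**Shape 2** — `<rect>` rectangle, stroke `#0000ff` → cut (S842, F823). Machine vertices: (31.66,73.76) → (41.67,73.76) → (41.67,35.65) → (31.66,35.65) → (31.66,73.76). Closed: final G1 returns to the first vertex.

**Shape 3** — `<path>` quadratic bezier, stroke `#0000ff` → cut (S842, F823). Control points (SVG): P0=(93.92,46.89), P1=(92.69,56.36), P2=(149.66,29.50); sampled at t=k/5. Machine vertices: (93.92,55.07) → (95.76,52.74) → (102.25,53.31) → (113.40,56.78) → (129.20,63.17) → (149.66,72.46). Open path.

**Shape 4** — `<path>` line segment, stroke `#0000ff` → cut (S842, F823). Machine vertices: (67.25,18.23) → (18.15,96.52). Open path.

**Shape 5** — `<polygon>` rectangle, stroke `#0000ff` → cut (S842, F823). Machine vertices: (70.26,55.56) → (127.59,55.56) → (127.59,26.31) → (70.26,26.31) → (70.26,55.56). Closed: final G1 returns to the first vertex.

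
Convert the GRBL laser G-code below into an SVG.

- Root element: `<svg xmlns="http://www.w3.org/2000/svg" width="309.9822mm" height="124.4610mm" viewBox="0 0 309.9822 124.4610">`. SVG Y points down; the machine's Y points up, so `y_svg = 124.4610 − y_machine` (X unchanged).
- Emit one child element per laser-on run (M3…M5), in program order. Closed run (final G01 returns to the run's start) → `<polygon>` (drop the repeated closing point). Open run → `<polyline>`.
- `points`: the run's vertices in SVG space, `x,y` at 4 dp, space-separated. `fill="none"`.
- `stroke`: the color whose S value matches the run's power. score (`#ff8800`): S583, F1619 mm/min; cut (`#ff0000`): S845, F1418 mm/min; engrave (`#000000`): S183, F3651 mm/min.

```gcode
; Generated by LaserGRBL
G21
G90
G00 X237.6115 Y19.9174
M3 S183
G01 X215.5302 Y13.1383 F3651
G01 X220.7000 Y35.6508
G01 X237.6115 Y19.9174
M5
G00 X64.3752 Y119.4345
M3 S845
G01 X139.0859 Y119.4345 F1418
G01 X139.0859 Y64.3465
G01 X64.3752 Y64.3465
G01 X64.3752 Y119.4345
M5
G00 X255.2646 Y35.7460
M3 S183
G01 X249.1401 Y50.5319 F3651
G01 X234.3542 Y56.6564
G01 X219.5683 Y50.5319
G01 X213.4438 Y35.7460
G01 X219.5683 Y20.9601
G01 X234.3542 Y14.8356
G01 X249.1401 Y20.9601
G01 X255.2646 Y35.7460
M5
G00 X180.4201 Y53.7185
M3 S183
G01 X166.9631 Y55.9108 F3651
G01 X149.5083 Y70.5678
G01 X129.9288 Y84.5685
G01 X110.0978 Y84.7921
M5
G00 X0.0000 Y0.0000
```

<svg xmlns="http://www.w3.org/2000/svg" width="309.9822mm" height="124.4610mm" viewBox="0 0 309.9822 124.4610">
  <polygon points="237.6115,104.5436 215.5302,111.3227 220.7000,88.8102" fill="none" stroke="#000000"/>
  <polygon points="64.3752,5.0265 139.0859,5.0265 139.0859,60.1145 64.3752,60.1145" fill="none" stroke="#ff0000"/>
  <polygon points="255.2646,88.7150 249.1401,73.9291 234.3542,67.8046 219.5683,73.9291 213.4438,88.7150 219.5683,103.5009 234.3542,109.6254 249.1401,103.5009" fill="none" stroke="#000000"/>
  <polyline points="180.4201,70.7425 166.9631,68.5502 149.5083,53.8932 129.9288,39.8925 110.0978,39.6689" fill="none" stroke="#000000"/>
</svg>

y_svg = 124.4610 − y_m.

[1] S183→`#000000` (engrave); closed run; points: 237.6115,104.5436 215.5302,111.3227 220.7000,88.8102

[2] S845→`#ff0000` (cut); closed run; points: 64.3752,5.0265 139.0859,5.0265 139.0859,60.1145 64.3752,60.1145

[3] S183→`#000000` (engrave); closed run; points: 255.2646,88.7150 249.1401,73.9291 234.3542,67.8046 219.5683,73.9291 213.4438,88.7150 219.5683,103.5009 234.3542,109.6254 249.1401,103.5009

[4] S183→`#000000` (engrave); open run; points: 180.4201,70.7425 166.9631,68.5502 149.5083,53.8932 129.9288,39.8925 110.0978,39.6689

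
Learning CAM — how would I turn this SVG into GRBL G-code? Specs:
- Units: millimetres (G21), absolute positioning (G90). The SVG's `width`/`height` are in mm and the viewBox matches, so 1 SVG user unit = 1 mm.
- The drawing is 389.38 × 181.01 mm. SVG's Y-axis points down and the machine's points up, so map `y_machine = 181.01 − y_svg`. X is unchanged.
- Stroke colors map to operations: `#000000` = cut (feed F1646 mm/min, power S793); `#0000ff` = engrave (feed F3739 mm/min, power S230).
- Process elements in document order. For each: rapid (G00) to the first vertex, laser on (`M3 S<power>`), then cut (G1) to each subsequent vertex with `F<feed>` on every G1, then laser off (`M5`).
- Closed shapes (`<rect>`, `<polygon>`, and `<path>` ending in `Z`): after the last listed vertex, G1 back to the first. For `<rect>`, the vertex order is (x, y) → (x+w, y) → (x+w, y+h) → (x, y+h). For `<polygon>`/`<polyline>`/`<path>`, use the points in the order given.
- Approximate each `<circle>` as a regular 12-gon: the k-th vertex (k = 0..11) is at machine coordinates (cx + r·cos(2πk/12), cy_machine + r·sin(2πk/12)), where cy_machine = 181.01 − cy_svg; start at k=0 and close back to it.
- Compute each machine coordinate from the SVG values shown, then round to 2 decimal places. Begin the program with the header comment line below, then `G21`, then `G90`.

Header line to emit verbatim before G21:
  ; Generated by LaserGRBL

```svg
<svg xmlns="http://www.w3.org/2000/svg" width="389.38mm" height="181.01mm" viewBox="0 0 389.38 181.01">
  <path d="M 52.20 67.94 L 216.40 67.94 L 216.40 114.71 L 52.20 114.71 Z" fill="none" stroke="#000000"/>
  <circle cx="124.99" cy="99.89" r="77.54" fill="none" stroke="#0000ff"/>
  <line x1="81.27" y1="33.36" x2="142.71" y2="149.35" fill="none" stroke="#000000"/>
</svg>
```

viewBox `0 0 389.38 181.01` with mm width/height → 1 unit = 1 mm. Flip: y_m = 181.01 − y_svg.

**Shape 1** — `<path>` rectangle, stroke `#000000` → cut (S793, F1646). Machine vertices: (52.20,113.07) → (216.40,113.07) → (216.40,66.30) → (52.20,66.30) → (52.20,113.07). Closed: final G1 returns to the first vertex.

**Shape 2** — `<circle>` circle, stroke `#0000ff` → engrave (S230, F3739). Machine vertices: (202.53,81.12) → (192.14,119.89) → (163.76,148.27) → (124.99,158.66) → (86.22,148.27) → (57.84,119.89) → (47.45,81.12) → (57.84,42.35) → (86.22,13.97) → (124.99,3.58) → (163.76,13.97) → (192.14,42.35) → (202.53,81.12). Closed: final G1 returns to the first vertex.

**Shape 3** — `<line>` line segment, stroke `#000000` → cut (S793, F1646). Machine vertices: (81.27,147.65) → (142.71,31.66). Open path.

; Generated by LaserGRBL
G21
G90
G00 X52.20 Y113.07
M3 S793
G1 X216.40 Y113.07 F1646
G1 X216.40 Y66.30 F1646
G1 X52.20 Y66.30 F1646
G1 X52.20 Y113.07 F1646
M5
G00 X202.53 Y81.12
M3 S230
G1 X192.14 Y119.89 F3739
G1 X163.76 Y148.27 F3739
G1 X124.99 Y158.66 F3739
G1 X86.22 Y148.27 F3739
G1 X57.84 Y119.89 F3739
G1 X47.45 Y81.12 F3739
G1 X57.84 Y42.35 F3739
G1 X86.22 Y13.97 F3739
G1 X124.99 Y3.58 F3739
G1 X163.76 Y13.97 F3739
G1 X192.14 Y42.35 F3739
G1 X202.53 Y81.12 F3739
M5
G00 X81.27 Y147.65
M3 S793
G1 X142.71 Y31.66 F1646
M5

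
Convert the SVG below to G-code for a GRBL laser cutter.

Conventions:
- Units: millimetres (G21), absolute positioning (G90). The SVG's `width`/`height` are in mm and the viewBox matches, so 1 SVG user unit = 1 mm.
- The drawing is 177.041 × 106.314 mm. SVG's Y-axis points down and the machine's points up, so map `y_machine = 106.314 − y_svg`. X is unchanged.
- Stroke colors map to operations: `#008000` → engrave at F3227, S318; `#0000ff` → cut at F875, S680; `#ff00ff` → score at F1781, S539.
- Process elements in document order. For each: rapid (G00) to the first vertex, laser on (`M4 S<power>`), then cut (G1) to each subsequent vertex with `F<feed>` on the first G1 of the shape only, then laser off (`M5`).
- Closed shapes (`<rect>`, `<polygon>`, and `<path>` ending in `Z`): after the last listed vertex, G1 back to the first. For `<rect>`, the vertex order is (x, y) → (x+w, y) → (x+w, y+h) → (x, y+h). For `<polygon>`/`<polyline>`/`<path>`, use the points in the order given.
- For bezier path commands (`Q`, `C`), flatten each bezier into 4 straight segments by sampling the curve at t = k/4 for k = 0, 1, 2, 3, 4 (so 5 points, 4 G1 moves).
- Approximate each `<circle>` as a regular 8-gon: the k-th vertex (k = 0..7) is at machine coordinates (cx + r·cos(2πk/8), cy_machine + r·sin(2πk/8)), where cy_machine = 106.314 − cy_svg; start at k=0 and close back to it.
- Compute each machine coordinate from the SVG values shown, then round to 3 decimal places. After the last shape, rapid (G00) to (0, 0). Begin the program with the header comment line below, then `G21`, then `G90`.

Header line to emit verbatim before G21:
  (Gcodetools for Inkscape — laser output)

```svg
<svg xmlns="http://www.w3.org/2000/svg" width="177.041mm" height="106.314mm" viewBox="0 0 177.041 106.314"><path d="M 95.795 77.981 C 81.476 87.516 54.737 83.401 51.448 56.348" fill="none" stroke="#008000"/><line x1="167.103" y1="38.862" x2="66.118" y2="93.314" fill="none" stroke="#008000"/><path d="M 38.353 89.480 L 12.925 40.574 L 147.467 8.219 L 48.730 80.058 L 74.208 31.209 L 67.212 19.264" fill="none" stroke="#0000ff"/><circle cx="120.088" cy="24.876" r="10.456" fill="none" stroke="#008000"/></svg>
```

(Gcodetools for Inkscape — laser output)
G21
G90
G00 X95.795 Y28.333
M4 S318
G1 X83.287 Y23.886 F3227
G1 X69.485 Y25.429
G1 X57.751 Y33.832
G1 X51.448 Y49.966
M5
G00 X167.103 Y67.452
M4 S318
G1 X66.118 Y13.000 F3227
M5
G00 X38.353 Y16.834
M4 S680
G1 X12.925 Y65.740 F875
G1 X147.467 Y98.095
G1 X48.730 Y26.256
G1 X74.208 Y75.105
G1 X67.212 Y87.050
M5
G00 X130.544 Y81.438
M4 S318
G1 X127.482 Y88.832 F3227
G1 X120.088 Y91.894
G1 X112.694 Y88.832
G1 X109.632 Y81.438
G1 X112.694 Y74.044
G1 X120.088 Y70.982
G1 X127.482 Y74.044
G1 X130.544 Y81.438
M5
G00 X0.000 Y0.000

viewBox `0 0 177.041 106.314` with mm width/height → 1 unit = 1 mm. Flip: y_m = 106.314 − y_svg.

**Shape 1** — `<path>` cubic bezier, stroke `#008000` → engrave (S318, F3227). Control points (SVG): P0=(95.795,77.981), P1=(81.476,87.516), P2=(54.737,83.401), P3=(51.448,56.348); sampled at t=k/4. Machine vertices: (95.795,28.333) → (83.287,23.886) → (69.485,25.429) → (57.751,33.832) → (51.448,49.966). Open path.

**Shape 2** — `<line>` line segment, stroke `#008000` → engrave (S318, F3227). Machine vertices: (167.103,67.452) → (66.118,13.000). Open path.

**Shape 3** — `<path>` open polyline, stroke `#0000ff` → cut (S680, F875). Machine vertices: (38.353,16.834) → (12.925,65.740) → (147.467,98.095) → (48.730,26.256) → (74.208,75.105) → (67.212,87.050). Open path.

**Shape 4** — `<circle>` circle, stroke `#008000` → engrave (S318, F3227). Machine vertices: (130.544,81.438) → (127.482,88.832) → (120.088,91.894) → (112.694,88.832) → (109.632,81.438) → (112.694,74.044) → (120.088,70.982) → (127.482,74.044) → (130.544,81.438). Closed: final G1 returns to the first vertex.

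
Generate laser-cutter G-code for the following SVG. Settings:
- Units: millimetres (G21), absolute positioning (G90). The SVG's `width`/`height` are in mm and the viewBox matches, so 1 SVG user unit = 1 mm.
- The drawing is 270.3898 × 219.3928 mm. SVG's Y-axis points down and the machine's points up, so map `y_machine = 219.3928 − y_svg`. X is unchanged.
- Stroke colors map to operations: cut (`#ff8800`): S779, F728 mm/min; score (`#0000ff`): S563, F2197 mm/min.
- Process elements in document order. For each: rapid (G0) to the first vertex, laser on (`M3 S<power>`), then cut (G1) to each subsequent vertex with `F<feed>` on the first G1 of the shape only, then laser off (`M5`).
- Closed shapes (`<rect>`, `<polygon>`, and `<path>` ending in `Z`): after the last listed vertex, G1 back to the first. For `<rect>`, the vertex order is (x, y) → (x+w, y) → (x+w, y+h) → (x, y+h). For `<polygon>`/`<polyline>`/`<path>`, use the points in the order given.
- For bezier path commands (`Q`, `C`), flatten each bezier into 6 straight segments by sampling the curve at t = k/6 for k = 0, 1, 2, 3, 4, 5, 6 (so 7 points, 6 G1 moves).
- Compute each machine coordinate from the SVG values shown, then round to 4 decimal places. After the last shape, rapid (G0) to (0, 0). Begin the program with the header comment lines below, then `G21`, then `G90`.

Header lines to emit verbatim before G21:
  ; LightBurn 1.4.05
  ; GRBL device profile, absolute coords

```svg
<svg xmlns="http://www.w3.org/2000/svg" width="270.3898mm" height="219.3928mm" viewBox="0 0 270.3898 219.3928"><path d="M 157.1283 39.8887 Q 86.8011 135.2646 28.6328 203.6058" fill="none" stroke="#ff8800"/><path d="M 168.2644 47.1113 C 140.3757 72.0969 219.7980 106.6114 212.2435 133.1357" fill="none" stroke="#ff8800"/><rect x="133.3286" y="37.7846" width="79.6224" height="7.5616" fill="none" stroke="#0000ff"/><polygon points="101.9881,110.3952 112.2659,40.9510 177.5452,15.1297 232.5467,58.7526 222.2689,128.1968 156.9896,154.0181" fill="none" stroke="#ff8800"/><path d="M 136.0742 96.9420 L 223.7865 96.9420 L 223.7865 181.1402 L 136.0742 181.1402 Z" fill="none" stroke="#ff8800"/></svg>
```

; LightBurn 1.4.05
; GRBL device profile, absolute coords
G21
G90
G0 X157.1283 Y179.5041
M3 S779
G1 X134.0236 Y148.4631 F728
G1 X111.5945 Y118.9240
G1 X89.8408 Y90.8869
G1 X68.7627 Y64.3517
G1 X48.3600 Y39.3184
G1 X28.6328 Y15.7870
M5
G0 X168.2644 Y172.2815
M3 S779
G1 X162.3632 Y159.0757 F728
G1 X168.9502 Y144.7685
G1 X182.6286 Y129.8463
G1 X198.0016 Y114.7959
G1 X209.6722 Y100.1040
G1 X212.2435 Y86.2571
M5
G0 X133.3286 Y181.6082
M3 S563
G1 X212.9510 Y181.6082 F2197
G1 X212.9510 Y174.0466
G1 X133.3286 Y174.0466
G1 X133.3286 Y181.6082
M5
G0 X101.9881 Y108.9976
M3 S779
G1 X112.2659 Y178.4418 F728
G1 X177.5452 Y204.2631
G1 X232.5467 Y160.6402
G1 X222.2689 Y91.1960
G1 X156.9896 Y65.3747
G1 X101.9881 Y108.9976
M5
G0 X136.0742 Y122.4508
M3 S779
G1 X223.7865 Y122.4508 F728
G1 X223.7865 Y38.2526
G1 X136.0742 Y38.2526
G1 X136.0742 Y122.4508
M5
G0 X0.0000 Y0.0000

Since the viewBox matches the mm dimensions, user units are millimetres directly. The only transform is the Y-flip y_m = 219.3928 − y_svg.

Shape 1 is a quadratic bezier drawn with `<path>`. Its stroke #ff8800 means cut at S779, F728. After flipping Y the toolpath is (157.1283,179.5041) → (134.0236,148.4631) → (111.5945,118.9240) → (89.8408,90.8869) → (68.7627,64.3517) → (48.3600,39.3184) → (28.6328,15.7870).

Shape 2 is a cubic bezier drawn with `<path>`. Its stroke #ff8800 means cut at S779, F728. After flipping Y the toolpath is (168.2644,172.2815) → (162.3632,159.0757) → (168.9502,144.7685) → (182.6286,129.8463) → (198.0016,114.7959) → (209.6722,100.1040) → (212.2435,86.2571).

Shape 3 is a rectangle drawn with `<rect>`. Its stroke #0000ff means score at S563, F2197. After flipping Y the toolpath is (133.3286,181.6082) → (212.9510,181.6082) → (212.9510,174.0466) → (133.3286,174.0466) → (133.3286,181.6082), returning to the start.

Shape 4 is a regular polygon drawn with `<polygon>`. Its stroke #ff8800 means cut at S779, F728. After flipping Y the toolpath is (101.9881,108.9976) → (112.2659,178.4418) → (177.5452,204.2631) → (232.5467,160.6402) → (222.2689,91.1960) → (156.9896,65.3747) → (101.9881,108.9976), returning to the start.

Shape 5 is a rectangle drawn with `<path>`. Its stroke #ff8800 means cut at S779, F728. After flipping Y the toolpath is (136.0742,122.4508) → (223.7865,122.4508) → (223.7865,38.2526) → (136.0742,38.2526) → (136.0742,122.4508), returning to the start.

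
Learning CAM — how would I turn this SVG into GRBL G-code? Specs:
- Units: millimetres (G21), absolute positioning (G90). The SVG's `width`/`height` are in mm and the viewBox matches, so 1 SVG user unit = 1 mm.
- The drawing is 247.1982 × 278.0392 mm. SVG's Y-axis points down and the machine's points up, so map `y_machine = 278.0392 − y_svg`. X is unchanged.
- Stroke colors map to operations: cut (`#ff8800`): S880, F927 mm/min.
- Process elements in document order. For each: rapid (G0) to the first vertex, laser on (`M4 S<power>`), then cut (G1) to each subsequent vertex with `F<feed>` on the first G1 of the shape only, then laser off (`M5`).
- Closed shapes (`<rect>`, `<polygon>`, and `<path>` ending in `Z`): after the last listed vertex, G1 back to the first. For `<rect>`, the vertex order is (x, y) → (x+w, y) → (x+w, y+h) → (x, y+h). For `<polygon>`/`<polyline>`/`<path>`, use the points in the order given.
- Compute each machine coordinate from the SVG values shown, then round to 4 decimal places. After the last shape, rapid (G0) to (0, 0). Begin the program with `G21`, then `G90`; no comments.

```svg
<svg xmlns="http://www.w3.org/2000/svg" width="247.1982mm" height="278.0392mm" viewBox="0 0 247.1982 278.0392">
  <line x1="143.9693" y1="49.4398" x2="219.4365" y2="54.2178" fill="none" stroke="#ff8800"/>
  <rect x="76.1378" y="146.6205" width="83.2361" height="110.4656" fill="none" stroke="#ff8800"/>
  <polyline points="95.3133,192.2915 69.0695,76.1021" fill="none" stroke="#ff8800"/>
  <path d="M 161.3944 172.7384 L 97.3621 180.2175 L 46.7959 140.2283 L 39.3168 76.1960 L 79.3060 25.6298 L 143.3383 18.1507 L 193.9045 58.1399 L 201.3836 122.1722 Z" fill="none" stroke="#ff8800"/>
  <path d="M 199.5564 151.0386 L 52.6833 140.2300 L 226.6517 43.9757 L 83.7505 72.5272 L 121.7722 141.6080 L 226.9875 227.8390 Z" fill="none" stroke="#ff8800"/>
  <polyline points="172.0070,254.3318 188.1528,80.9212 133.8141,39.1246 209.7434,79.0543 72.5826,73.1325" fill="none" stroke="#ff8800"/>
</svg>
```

G21
G90
G0 X143.9693 Y228.5994
M4 S880
G1 X219.4365 Y223.8214 F927
M5
G0 X76.1378 Y131.4187
M4 S880
G1 X159.3739 Y131.4187 F927
G1 X159.3739 Y20.9531
G1 X76.1378 Y20.9531
G1 X76.1378 Y131.4187
M5
G0 X95.3133 Y85.7477
M4 S880
G1 X69.0695 Y201.9371 F927
M5
G0 X161.3944 Y105.3008
M4 S880
G1 X97.3621 Y97.8217 F927
G1 X46.7959 Y137.8109
G1 X39.3168 Y201.8432
G1 X79.3060 Y252.4094
G1 X143.3383 Y259.8885
G1 X193.9045 Y219.8993
G1 X201.3836 Y155.8670
G1 X161.3944 Y105.3008
M5
G0 X199.5564 Y127.0006
M4 S880
G1 X52.6833 Y137.8092 F927
G1 X226.6517 Y234.0635
G1 X83.7505 Y205.5120
G1 X121.7722 Y136.4312
G1 X226.9875 Y50.2002
G1 X199.5564 Y127.0006
M5
G0 X172.0070 Y23.7074
M4 S880
G1 X188.1528 Y197.1180 F927
G1 X133.8141 Y238.9146
G1 X209.7434 Y198.9849
G1 X72.5826 Y204.9067
M5
G0 X0.0000 Y0.0000

1 u = 1 mm; y_m = 278.0392 − y.

[1] `<line>` line segment, #ff8800→cut S880 F927: (143.9693,228.5994) → (219.4365,223.8214)

[2] `<rect>` rectangle, #ff8800→cut S880 F927: (76.1378,131.4187) → (159.3739,131.4187) → (159.3739,20.9531) → (76.1378,20.9531) → (76.1378,131.4187) (closed)

[3] `<polyline>` line segment, #ff8800→cut S880 F927: (95.3133,85.7477) → (69.0695,201.9371)

[4] `<path>` regular polygon, #ff8800→cut S880 F927: (161.3944,105.3008) → (97.3621,97.8217) → (46.7959,137.8109) → (39.3168,201.8432) → (79.3060,252.4094) → (143.3383,259.8885) → (193.9045,219.8993) → (201.3836,155.8670) → (161.3944,105.3008) (closed)

[5] `<path>` closed polygon, #ff8800→cut S880 F927: (199.5564,127.0006) → (52.6833,137.8092) → (226.6517,234.0635) → (83.7505,205.5120) → (121.7722,136.4312) → (226.9875,50.2002) → (199.5564,127.0006) (closed)

[6] `<polyline>` open polyline, #ff8800→cut S880 F927: (172.0070,23.7074) → (188.1528,197.1180) → (133.8141,238.9146) → (209.7434,198.9849) → (72.5826,204.9067)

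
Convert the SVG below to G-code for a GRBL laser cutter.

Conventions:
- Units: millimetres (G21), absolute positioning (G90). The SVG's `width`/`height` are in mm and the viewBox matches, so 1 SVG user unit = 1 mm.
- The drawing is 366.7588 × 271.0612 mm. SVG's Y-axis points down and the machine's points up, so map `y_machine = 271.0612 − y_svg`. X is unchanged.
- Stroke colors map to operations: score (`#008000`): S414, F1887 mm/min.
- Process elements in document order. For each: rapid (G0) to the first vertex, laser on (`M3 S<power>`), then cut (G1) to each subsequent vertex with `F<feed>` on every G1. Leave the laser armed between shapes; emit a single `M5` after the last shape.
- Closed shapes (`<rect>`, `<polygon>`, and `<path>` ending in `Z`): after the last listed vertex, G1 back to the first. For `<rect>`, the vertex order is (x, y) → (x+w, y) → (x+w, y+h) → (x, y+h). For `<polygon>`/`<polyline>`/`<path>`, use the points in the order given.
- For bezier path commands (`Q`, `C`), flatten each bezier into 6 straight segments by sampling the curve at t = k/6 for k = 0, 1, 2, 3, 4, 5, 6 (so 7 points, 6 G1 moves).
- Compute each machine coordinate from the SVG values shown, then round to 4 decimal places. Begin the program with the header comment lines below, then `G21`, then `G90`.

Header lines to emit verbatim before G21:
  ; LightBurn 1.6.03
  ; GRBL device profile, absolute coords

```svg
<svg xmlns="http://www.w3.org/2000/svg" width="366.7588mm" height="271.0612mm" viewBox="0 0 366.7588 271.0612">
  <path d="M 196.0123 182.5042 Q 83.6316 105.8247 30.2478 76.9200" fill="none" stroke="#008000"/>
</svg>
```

; LightBurn 1.6.03
; GRBL device profile, absolute coords
G21
G90
G0 X196.0123 Y88.5570
M3 S414
G1 X160.1909 Y112.7898 F1887
G1 X127.6470 Y134.3684 F1887
G1 X98.3808 Y153.2928 F1887
G1 X72.3922 Y169.5631 F1887
G1 X49.6812 Y183.1792 F1887
G1 X30.2478 Y194.1412 F1887
M5

viewBox `0 0 366.7588 271.0612` with mm width/height → 1 unit = 1 mm. Flip: y_m = 271.0612 − y_svg.

**Shape 1** — `<path>` quadratic bezier, stroke `#008000` → score (S414, F1887). Control points (SVG): P0=(196.0123,182.5042), P1=(83.6316,105.8247), P2=(30.2478,76.9200); sampled at t=k/6. Machine vertices: (196.0123,88.5570) → (160.1909,112.7898) → (127.6470,134.3684) → (98.3808,153.2928) → (72.3922,169.5631) → (49.6812,183.1792) → (30.2478,194.1412). Open path.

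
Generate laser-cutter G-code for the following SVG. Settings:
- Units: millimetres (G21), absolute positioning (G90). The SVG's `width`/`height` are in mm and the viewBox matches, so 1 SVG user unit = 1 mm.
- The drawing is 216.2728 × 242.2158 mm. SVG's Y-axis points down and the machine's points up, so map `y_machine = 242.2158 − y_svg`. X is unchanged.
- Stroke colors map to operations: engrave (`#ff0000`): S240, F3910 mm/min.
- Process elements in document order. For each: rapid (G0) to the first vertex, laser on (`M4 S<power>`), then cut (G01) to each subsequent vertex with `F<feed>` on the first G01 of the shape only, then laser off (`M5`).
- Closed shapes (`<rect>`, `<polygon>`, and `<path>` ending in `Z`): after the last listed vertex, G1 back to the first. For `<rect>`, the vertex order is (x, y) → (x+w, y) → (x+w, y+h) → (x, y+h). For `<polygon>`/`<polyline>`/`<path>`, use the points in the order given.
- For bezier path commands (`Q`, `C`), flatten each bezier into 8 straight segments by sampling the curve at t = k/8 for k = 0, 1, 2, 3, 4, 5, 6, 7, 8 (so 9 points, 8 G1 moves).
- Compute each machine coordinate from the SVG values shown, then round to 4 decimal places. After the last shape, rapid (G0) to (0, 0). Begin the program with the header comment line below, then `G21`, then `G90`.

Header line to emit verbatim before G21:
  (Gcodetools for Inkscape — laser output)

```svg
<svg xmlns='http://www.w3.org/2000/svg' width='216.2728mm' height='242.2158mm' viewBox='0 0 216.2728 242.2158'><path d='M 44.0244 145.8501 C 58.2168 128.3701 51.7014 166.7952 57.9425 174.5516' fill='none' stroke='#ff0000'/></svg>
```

viewBox `0 0 216.2728 242.2158` with mm width/height → 1 unit = 1 mm. Flip: y_m = 242.2158 − y_svg.

**Shape 1** — `<path>` cubic bezier, stroke `#ff0000` → engrave (S240, F3910). Control points (SVG): P0=(44.0244,145.8501), P1=(58.2168,128.3701), P2=(51.7014,166.7952), P3=(57.9425,174.5516); sampled at t=k/8. Machine vertices: (44.0244,96.3657) → (48.4412,100.4692) → (51.3089,100.3462) → (53.0195,97.0112) → (53.9652,91.4786) → (54.5382,84.7631) → (55.1306,77.8792) → (56.1347,71.8414) → (57.9425,67.6642). Open path.

(Gcodetools for Inkscape — laser output)
G21
G90
G0 X44.0244 Y96.3657
M4 S240
G01 X48.4412 Y100.4692 F3910
G01 X51.3089 Y100.3462
G01 X53.0195 Y97.0112
G01 X53.9652 Y91.4786
G01 X54.5382 Y84.7631
G01 X55.1306 Y77.8792
G01 X56.1347 Y71.8414
G01 X57.9425 Y67.6642
M5
G0 X0.0000 Y0.0000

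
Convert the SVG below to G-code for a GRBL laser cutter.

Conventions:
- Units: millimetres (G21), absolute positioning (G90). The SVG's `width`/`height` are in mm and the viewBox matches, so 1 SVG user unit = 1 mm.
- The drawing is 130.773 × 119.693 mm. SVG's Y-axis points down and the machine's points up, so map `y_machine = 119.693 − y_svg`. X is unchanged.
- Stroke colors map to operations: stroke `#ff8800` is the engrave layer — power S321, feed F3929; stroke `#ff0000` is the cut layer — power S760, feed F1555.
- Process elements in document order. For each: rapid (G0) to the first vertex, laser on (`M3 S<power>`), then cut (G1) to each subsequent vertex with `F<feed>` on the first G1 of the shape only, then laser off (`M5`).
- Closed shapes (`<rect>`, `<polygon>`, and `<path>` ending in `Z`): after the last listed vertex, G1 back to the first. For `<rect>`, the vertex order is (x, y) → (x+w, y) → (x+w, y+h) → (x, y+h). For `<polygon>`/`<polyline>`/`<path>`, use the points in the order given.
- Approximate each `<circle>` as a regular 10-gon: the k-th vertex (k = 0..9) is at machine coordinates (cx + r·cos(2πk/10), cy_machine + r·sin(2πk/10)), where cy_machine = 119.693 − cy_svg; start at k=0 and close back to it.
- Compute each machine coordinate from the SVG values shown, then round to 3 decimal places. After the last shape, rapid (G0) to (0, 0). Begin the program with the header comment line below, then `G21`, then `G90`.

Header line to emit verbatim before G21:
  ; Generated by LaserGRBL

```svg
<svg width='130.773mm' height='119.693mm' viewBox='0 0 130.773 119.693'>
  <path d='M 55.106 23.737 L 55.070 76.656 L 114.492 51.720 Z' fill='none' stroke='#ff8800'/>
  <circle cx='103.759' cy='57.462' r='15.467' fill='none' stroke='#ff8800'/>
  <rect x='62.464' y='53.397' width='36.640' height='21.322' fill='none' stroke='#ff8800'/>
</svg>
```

viewBox `0 0 130.773 119.693` with mm width/height → 1 unit = 1 mm. Flip: y_m = 119.693 − y_svg.

**Shape 1** — `<path>` closed polygon, stroke `#ff8800` → engrave (S321, F3929). Machine vertices: (55.106,95.956) → (55.070,43.037) → (114.492,67.973) → (55.106,95.956). Closed: final G1 returns to the first vertex.

**Shape 2** — `<circle>` circle, stroke `#ff8800` → engrave (S321, F3929). Machine vertices: (119.226,62.231) → (116.272,71.322) → (108.539,76.941) → (98.979,76.941) → (91.246,71.322) → (88.292,62.231) → (91.246,53.140) → (98.979,47.521) → (108.539,47.521) → (116.272,53.140) → (119.226,62.231). Closed: final G1 returns to the first vertex.

**Shape 3** — `<rect>` rectangle, stroke `#ff8800` → engrave (S321, F3929). Machine vertices: (62.464,66.296) → (99.104,66.296) → (99.104,44.974) → (62.464,44.974) → (62.464,66.296). Closed: final G1 returns to the first vertex.

; Generated by LaserGRBL
G21
G90
G0 X55.106 Y95.956
M3 S321
G1 X55.070 Y43.037 F3929
G1 X114.492 Y67.973
G1 X55.106 Y95.956
M5
G0 X119.226 Y62.231
M3 S321
G1 X116.272 Y71.322 F3929
G1 X108.539 Y76.941
G1 X98.979 Y76.941
G1 X91.246 Y71.322
G1 X88.292 Y62.231
G1 X91.246 Y53.140
G1 X98.979 Y47.521
G1 X108.539 Y47.521
G1 X116.272 Y53.140
G1 X119.226 Y62.231
M5
G0 X62.464 Y66.296
M3 S321
G1 X99.104 Y66.296 F3929
G1 X99.104 Y44.974
G1 X62.464 Y44.974
G1 X62.464 Y66.296
M5
G0 X0.000 Y0.000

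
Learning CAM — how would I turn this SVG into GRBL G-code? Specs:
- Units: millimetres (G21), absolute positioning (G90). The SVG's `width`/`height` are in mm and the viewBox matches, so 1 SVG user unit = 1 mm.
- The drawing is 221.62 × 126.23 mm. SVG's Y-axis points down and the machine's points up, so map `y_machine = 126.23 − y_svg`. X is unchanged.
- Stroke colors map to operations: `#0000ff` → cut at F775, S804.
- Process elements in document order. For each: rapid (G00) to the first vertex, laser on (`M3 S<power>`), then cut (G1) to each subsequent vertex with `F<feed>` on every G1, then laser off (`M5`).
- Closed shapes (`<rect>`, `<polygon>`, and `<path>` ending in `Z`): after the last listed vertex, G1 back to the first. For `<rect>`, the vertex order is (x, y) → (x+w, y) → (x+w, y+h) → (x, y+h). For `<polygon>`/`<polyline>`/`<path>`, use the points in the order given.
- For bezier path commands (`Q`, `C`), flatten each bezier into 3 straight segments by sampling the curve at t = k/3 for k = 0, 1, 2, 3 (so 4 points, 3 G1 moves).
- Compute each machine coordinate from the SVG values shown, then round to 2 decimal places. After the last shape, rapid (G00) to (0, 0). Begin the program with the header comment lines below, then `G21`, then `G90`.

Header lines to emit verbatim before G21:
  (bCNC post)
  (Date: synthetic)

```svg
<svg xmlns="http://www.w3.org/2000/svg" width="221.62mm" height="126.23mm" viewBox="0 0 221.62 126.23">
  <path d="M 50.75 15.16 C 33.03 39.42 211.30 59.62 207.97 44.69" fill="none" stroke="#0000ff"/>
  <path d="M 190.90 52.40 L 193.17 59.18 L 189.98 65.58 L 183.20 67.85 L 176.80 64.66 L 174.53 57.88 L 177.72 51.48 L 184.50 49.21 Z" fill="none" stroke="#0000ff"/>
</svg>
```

1 u = 1 mm; y_m = 126.23 − y.

[1] `<path>` cubic bezier, #0000ff→cut S804 F775: (50.75,111.07) → (84.38,89.31) → (164.75,77.17) → (207.97,81.54)

[2] `<path>` regular polygon, #0000ff→cut S804 F775: (190.90,73.83) → (193.17,67.05) → (189.98,60.65) → (183.20,58.38) → (176.80,61.57) → (174.53,68.35) → (177.72,74.75) → (184.50,77.02) → (190.90,73.83) (closed)

(bCNC post)
(Date: synthetic)
G21
G90
G00 X50.75 Y111.07
M3 S804
G1 X84.38 Y89.31 F775
G1 X164.75 Y77.17 F775
G1 X207.97 Y81.54 F775
M5
G00 X190.90 Y73.83
M3 S804
G1 X193.17 Y67.05 F775
G1 X189.98 Y60.65 F775
G1 X183.20 Y58.38 F775
G1 X176.80 Y61.57 F775
G1 X174.53 Y68.35 F775
G1 X177.72 Y74.75 F775
G1 X184.50 Y77.02 F775
G1 X190.90 Y73.83 F775
M5
G00 X0.00 Y0.00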